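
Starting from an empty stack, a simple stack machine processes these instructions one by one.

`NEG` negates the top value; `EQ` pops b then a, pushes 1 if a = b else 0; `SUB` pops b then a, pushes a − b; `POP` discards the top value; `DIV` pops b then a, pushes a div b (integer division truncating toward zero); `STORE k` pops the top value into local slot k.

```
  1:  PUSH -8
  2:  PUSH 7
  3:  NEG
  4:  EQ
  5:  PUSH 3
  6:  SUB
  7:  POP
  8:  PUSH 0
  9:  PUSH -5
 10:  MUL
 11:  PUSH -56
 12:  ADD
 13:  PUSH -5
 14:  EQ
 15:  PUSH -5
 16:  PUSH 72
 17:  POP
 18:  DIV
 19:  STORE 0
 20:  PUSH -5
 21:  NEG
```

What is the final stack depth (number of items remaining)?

1

PUSH -8   -8
PUSH 7    -8 7
NEG       -8 -7
EQ        0
PUSH 3    0 3
SUB       -3
POP       (empty)
PUSH 0    0
PUSH -5   0 -5
MUL       0
PUSH -56  0 -56
ADD       -56
PUSH -5   -56 -5
EQ        0
PUSH -5   0 -5
PUSH 72   0 -5 72
POP       0 -5
DIV       0
STORE 0   (empty)
PUSH -5   -5
NEG       5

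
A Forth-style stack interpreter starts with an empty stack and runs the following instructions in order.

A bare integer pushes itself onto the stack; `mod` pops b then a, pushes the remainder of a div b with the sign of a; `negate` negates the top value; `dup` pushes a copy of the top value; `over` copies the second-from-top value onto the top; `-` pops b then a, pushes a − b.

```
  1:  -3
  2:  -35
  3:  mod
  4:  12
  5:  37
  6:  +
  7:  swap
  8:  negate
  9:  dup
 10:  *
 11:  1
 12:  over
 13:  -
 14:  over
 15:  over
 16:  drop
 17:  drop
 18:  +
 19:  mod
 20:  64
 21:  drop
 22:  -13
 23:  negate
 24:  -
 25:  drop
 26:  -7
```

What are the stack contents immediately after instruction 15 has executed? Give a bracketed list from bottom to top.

[49, 9, -8, 9, -8]

-3     → -3
-35    → -3 -35
mod    → -3
12     → -3 12
37     → -3 12 37
+      → -3 49
swap   → 49 -3
negate → 49 3
dup    → 49 3 3
*      → 49 9
1      → 49 9 1
over   → 49 9 1 9
-      → 49 9 -8
over   → 49 9 -8 9
over   → 49 9 -8 9 -8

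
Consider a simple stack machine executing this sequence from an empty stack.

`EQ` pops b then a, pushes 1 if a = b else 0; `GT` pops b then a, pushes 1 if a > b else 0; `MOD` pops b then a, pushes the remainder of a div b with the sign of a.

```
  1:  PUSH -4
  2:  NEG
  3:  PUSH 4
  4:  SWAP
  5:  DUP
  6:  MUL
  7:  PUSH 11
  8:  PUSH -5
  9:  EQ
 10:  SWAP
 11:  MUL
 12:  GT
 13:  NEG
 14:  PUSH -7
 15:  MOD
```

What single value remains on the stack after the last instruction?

PUSH -4 -> [-4]
NEG     -> [4]
PUSH 4  -> [4, 4]
SWAP    -> [4, 4]
DUP     -> [4, 4, 4]
MUL     -> [4, 16]
PUSH 11 -> [4, 16, 11]
PUSH -5 -> [4, 16, 11, -5]
EQ      -> [4, 16, 0]
SWAP    -> [4, 0, 16]
MUL     -> [4, 0]
GT      -> [1]
NEG     -> [-1]
PUSH -7 -> [-1, -7]
MOD     -> [-1]

-1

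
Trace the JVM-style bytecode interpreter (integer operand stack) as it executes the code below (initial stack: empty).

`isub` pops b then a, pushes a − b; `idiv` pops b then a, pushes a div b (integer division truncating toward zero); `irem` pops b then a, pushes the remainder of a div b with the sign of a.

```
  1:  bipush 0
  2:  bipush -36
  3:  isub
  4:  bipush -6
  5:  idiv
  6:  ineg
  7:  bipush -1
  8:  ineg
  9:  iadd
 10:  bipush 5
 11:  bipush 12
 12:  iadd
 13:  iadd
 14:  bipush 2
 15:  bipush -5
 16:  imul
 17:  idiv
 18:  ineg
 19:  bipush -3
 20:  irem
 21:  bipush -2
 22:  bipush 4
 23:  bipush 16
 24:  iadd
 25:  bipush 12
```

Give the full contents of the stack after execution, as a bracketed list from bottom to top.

[2, -2, 20, 12]

bipush 0   → 0
bipush -36 → 0 -36
isub       → 36
bipush -6  → 36 -6
idiv       → -6
ineg       → 6
bipush -1  → 6 -1
ineg       → 6 1
iadd       → 7
bipush 5   → 7 5
bipush 12  → 7 5 12
iadd       → 7 17
iadd       → 24
bipush 2   → 24 2
bipush -5  → 24 2 -5
imul       → 24 -10
idiv       → -2
ineg       → 2
bipush -3  → 2 -3
irem       → 2
bipush -2  → 2 -2
bipush 4   → 2 -2 4
bipush 16  → 2 -2 4 16
iadd       → 2 -2 20
bipush 12  → 2 -2 20 12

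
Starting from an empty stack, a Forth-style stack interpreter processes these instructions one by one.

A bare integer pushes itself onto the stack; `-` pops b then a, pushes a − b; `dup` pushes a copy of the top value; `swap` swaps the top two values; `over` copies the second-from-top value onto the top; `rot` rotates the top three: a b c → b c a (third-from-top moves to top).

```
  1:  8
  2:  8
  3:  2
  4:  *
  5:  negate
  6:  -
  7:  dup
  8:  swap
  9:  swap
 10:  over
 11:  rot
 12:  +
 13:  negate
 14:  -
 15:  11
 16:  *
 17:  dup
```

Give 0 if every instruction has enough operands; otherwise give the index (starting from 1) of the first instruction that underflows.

0

8      → [8]
8      → [8, 8]
2      → [8, 8, 2]
*      → [8, 16]
negate → [8, -16]
-      → [24]
dup    → [24, 24]
swap   → [24, 24]
swap   → [24, 24]
over   → [24, 24, 24]
rot    → [24, 24, 24]
+      → [24, 48]
negate → [24, -48]
-      → [72]
11     → [72, 11]
*      → [792]
dup    → [792, 792]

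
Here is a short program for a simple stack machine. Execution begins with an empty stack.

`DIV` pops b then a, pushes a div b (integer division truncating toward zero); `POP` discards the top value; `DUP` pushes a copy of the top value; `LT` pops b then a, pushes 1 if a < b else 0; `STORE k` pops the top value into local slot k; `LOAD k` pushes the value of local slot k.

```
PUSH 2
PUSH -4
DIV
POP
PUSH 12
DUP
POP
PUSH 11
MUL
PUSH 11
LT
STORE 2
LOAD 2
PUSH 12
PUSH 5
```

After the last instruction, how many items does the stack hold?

PUSH 2  : 2
PUSH -4 : 2 -4
DIV     : 0
POP     : (empty)
PUSH 12 : 12
DUP     : 12 12
POP     : 12
PUSH 11 : 12 11
MUL     : 132
PUSH 11 : 132 11
LT      : 0
STORE 2 : (empty)
LOAD 2  : 0
PUSH 12 : 0 12
PUSH 5  : 0 12 5

3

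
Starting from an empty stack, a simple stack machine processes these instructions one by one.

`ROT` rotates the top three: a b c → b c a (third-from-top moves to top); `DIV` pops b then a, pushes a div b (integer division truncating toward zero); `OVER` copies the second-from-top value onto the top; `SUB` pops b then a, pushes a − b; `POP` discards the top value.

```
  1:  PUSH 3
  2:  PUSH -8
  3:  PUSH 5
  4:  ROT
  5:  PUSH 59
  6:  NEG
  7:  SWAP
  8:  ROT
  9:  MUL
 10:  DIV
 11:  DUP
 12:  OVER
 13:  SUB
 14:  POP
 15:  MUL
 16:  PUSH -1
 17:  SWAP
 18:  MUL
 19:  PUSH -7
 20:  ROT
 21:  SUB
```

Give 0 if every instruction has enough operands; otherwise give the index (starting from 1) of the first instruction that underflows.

20

PUSH 3   3
PUSH -8  3 -8
PUSH 5   3 -8 5
ROT      -8 5 3
PUSH 59  -8 5 3 59
NEG      -8 5 3 -59
SWAP     -8 5 -59 3
ROT      -8 -59 3 5
MUL      -8 -59 15
DIV      -8 -3
DUP      -8 -3 -3
OVER     -8 -3 -3 -3
SUB      -8 -3 0
POP      -8 -3
MUL      24
PUSH -1  24 -1
SWAP     -1 24
MUL      -24
PUSH -7  -24 -7
ROT  — needs 3 operands, stack has 2 → underflow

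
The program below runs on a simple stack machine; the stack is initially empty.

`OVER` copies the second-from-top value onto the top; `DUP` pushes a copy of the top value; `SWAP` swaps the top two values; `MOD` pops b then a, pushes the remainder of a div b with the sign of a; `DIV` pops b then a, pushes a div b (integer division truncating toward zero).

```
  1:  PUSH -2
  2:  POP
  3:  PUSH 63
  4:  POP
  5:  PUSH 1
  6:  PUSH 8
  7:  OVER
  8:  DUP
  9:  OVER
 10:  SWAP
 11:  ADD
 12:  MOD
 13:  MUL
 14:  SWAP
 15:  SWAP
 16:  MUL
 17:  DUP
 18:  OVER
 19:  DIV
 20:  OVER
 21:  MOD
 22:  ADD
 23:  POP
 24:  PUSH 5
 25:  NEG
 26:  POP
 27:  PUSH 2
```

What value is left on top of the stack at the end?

2

PUSH -2  [-2]
POP      []
PUSH 63  [63]
POP      []
PUSH 1   [1]
PUSH 8   [1, 8]
OVER     [1, 8, 1]
DUP      [1, 8, 1, 1]
OVER     [1, 8, 1, 1, 1]
SWAP     [1, 8, 1, 1, 1]
ADD      [1, 8, 1, 2]
MOD      [1, 8, 1]
MUL      [1, 8]
SWAP     [8, 1]
SWAP     [1, 8]
MUL      [8]
DUP      [8, 8]
OVER     [8, 8, 8]
DIV      [8, 1]
OVER     [8, 1, 8]
MOD      [8, 1]
ADD      [9]
POP      []
PUSH 5   [5]
NEG      [-5]
POP      []
PUSH 2   [2]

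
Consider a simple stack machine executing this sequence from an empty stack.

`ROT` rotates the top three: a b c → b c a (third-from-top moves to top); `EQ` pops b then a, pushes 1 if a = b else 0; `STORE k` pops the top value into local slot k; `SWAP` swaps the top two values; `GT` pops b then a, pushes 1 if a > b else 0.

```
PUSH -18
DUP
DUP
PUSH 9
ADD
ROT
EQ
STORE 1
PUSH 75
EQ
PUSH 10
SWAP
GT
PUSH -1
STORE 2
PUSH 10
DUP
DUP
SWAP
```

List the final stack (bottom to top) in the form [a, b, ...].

[1, 10, 10, 10]

PUSH -18 : -18
DUP      : -18 -18
DUP      : -18 -18 -18
PUSH 9   : -18 -18 -18 9
ADD      : -18 -18 -9
ROT      : -18 -9 -18
EQ       : -18 0
STORE 1  : -18
PUSH 75  : -18 75
EQ       : 0
PUSH 10  : 0 10
SWAP     : 10 0
GT       : 1
PUSH -1  : 1 -1
STORE 2  : 1
PUSH 10  : 1 10
DUP      : 1 10 10
DUP      : 1 10 10 10
SWAP     : 1 10 10 10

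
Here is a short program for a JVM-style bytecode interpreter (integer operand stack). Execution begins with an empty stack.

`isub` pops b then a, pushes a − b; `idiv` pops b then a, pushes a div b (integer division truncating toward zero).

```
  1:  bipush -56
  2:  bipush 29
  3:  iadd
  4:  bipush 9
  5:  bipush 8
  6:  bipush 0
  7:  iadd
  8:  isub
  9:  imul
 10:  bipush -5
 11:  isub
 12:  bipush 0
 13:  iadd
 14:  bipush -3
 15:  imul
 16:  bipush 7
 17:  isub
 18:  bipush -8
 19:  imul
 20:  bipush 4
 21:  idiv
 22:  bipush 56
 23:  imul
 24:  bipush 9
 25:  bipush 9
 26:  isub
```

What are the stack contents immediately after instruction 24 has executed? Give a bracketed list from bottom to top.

bipush -56 → [-56]
bipush 29  → [-56, 29]
iadd       → [-27]
bipush 9   → [-27, 9]
bipush 8   → [-27, 9, 8]
bipush 0   → [-27, 9, 8, 0]
iadd       → [-27, 9, 8]
isub       → [-27, 1]
imul       → [-27]
bipush -5  → [-27, -5]
isub       → [-22]
bipush 0   → [-22, 0]
iadd       → [-22]
bipush -3  → [-22, -3]
imul       → [66]
bipush 7   → [66, 7]
isub       → [59]
bipush -8  → [59, -8]
imul       → [-472]
bipush 4   → [-472, 4]
idiv       → [-118]
bipush 56  → [-118, 56]
imul       → [-6608]
bipush 9   → [-6608, 9]

[-6608, 9]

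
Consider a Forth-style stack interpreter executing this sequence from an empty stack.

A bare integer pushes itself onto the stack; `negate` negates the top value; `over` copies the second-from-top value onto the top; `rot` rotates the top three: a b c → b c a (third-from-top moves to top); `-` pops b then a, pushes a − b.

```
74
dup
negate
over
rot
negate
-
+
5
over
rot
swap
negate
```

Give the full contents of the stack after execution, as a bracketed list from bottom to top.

[5, 74, -74]

74     : [74]
dup    : [74, 74]
negate : [74, -74]
over   : [74, -74, 74]
rot    : [-74, 74, 74]
negate : [-74, 74, -74]
-      : [-74, 148]
+      : [74]
5      : [74, 5]
over   : [74, 5, 74]
rot    : [5, 74, 74]
swap   : [5, 74, 74]
negate : [5, 74, -74]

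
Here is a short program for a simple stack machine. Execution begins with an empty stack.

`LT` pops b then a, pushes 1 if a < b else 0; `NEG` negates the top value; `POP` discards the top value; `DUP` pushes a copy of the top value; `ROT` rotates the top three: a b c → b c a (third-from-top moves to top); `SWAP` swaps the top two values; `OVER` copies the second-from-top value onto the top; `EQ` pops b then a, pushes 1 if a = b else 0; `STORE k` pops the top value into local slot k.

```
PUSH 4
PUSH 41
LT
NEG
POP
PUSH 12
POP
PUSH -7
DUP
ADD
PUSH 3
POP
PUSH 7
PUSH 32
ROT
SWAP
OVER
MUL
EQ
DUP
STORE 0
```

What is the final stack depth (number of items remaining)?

PUSH 4  : [4]
PUSH 41 : [4, 41]
LT      : [1]
NEG     : [-1]
POP     : []
PUSH 12 : [12]
POP     : []
PUSH -7 : [-7]
DUP     : [-7, -7]
ADD     : [-14]
PUSH 3  : [-14, 3]
POP     : [-14]
PUSH 7  : [-14, 7]
PUSH 32 : [-14, 7, 32]
ROT     : [7, 32, -14]
SWAP    : [7, -14, 32]
OVER    : [7, -14, 32, -14]
MUL     : [7, -14, -448]
EQ      : [7, 0]
DUP     : [7, 0, 0]
STORE 0 : [7, 0]

2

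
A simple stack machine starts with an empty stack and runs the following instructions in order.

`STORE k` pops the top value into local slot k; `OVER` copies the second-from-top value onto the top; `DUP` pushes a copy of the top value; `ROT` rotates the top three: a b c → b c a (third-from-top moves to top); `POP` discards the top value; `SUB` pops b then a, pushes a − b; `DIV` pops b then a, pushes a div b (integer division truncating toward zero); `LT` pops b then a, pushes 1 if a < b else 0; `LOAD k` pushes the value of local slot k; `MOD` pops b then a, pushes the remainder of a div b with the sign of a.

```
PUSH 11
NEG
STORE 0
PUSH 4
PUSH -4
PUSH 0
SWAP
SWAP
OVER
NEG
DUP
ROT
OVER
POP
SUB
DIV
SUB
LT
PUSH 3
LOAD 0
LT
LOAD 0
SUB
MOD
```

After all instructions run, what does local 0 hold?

-11

PUSH 11 → 11
NEG     → -11
STORE 0 → (empty)
PUSH 4  → 4
PUSH -4 → 4 -4
PUSH 0  → 4 -4 0
SWAP    → 4 0 -4
SWAP    → 4 -4 0
OVER    → 4 -4 0 -4
NEG     → 4 -4 0 4
DUP     → 4 -4 0 4 4
ROT     → 4 -4 4 4 0
OVER    → 4 -4 4 4 0 4
POP     → 4 -4 4 4 0
SUB     → 4 -4 4 4
DIV     → 4 -4 1
SUB     → 4 -5
LT      → 0
PUSH 3  → 0 3
LOAD 0  → 0 3 -11
LT      → 0 0
LOAD 0  → 0 0 -11
SUB     → 0 11
MOD     → 0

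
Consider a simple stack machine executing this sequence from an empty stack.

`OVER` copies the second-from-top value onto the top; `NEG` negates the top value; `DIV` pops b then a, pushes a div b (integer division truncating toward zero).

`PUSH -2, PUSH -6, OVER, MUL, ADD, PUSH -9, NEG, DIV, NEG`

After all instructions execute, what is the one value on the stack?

-1

PUSH -2 : [-2]
PUSH -6 : [-2, -6]
OVER    : [-2, -6, -2]
MUL     : [-2, 12]
ADD     : [10]
PUSH -9 : [10, -9]
NEG     : [10, 9]
DIV     : [1]
NEG     : [-1]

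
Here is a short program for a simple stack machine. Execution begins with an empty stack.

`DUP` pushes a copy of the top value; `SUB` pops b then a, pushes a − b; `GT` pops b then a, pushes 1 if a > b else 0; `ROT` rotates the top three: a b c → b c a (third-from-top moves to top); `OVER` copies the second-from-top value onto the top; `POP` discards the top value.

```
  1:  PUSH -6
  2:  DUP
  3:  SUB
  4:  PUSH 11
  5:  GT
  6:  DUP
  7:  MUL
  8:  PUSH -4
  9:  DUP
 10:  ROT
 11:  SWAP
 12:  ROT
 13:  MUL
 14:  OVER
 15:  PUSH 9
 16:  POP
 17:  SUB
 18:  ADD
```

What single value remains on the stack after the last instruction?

PUSH -6  -6
DUP      -6 -6
SUB      0
PUSH 11  0 11
GT       0
DUP      0 0
MUL      0
PUSH -4  0 -4
DUP      0 -4 -4
ROT      -4 -4 0
SWAP     -4 0 -4
ROT      0 -4 -4
MUL      0 16
OVER     0 16 0
PUSH 9   0 16 0 9
POP      0 16 0
SUB      0 16
ADD      16

16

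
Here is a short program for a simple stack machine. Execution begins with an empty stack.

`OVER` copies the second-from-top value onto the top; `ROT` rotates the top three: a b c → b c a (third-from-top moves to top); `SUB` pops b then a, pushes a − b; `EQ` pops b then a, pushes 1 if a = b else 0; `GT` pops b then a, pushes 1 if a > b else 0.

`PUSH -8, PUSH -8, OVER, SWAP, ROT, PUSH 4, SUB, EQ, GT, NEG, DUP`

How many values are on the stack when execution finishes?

2

PUSH -8 : -8
PUSH -8 : -8 -8
OVER    : -8 -8 -8
SWAP    : -8 -8 -8
ROT     : -8 -8 -8
PUSH 4  : -8 -8 -8 4
SUB     : -8 -8 -12
EQ      : -8 0
GT      : 0
NEG     : 0
DUP     : 0 0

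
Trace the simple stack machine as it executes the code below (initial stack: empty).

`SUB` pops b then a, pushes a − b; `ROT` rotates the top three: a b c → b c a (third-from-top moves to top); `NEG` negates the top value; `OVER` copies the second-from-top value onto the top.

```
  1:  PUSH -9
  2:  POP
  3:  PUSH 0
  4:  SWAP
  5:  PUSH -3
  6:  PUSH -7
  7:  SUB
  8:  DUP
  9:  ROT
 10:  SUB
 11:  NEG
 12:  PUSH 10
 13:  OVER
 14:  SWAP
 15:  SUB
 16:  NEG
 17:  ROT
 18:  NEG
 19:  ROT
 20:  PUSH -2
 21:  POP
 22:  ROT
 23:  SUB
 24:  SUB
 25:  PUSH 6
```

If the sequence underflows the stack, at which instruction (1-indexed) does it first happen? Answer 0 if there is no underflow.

4

PUSH -9 → -9
POP     → (empty)
PUSH 0  → 0
SWAP  — needs 2 operands, stack has 1 → underflow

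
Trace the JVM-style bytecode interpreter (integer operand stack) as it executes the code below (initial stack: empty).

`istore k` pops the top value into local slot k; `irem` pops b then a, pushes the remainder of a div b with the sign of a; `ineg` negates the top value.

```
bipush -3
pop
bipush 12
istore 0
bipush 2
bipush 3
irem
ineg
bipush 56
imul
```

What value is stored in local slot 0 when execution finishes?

12

bipush -3 → -3
pop       → (empty)
bipush 12 → 12
istore 0  → (empty)
bipush 2  → 2
bipush 3  → 2 3
irem      → 2
ineg      → -2
bipush 56 → -2 56
imul      → -112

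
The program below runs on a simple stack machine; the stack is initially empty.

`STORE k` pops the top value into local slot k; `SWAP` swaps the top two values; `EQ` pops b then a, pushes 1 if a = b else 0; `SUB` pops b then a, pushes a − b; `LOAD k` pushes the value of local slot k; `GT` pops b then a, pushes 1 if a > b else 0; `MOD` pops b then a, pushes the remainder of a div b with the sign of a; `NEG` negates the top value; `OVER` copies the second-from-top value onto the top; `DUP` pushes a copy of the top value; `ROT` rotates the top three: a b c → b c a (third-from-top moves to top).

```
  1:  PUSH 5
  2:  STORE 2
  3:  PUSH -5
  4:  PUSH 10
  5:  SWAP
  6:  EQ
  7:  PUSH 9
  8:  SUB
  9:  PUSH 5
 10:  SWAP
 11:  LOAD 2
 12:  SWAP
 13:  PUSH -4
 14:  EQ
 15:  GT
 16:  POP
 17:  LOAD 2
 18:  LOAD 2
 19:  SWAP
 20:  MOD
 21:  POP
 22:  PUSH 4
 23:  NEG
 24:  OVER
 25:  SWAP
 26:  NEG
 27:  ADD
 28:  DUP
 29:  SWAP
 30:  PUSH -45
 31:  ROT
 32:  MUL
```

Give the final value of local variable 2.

PUSH 5   → 5
STORE 2  → (empty)
PUSH -5  → -5
PUSH 10  → -5 10
SWAP     → 10 -5
EQ       → 0
PUSH 9   → 0 9
SUB      → -9
PUSH 5   → -9 5
SWAP     → 5 -9
LOAD 2   → 5 -9 5
SWAP     → 5 5 -9
PUSH -4  → 5 5 -9 -4
EQ       → 5 5 0
GT       → 5 1
POP      → 5
LOAD 2   → 5 5
LOAD 2   → 5 5 5
SWAP     → 5 5 5
MOD      → 5 0
POP      → 5
PUSH 4   → 5 4
NEG      → 5 -4
OVER     → 5 -4 5
SWAP     → 5 5 -4
NEG      → 5 5 4
ADD      → 5 9
DUP      → 5 9 9
SWAP     → 5 9 9
PUSH -45 → 5 9 9 -45
ROT      → 5 9 -45 9
MUL      → 5 9 -405

5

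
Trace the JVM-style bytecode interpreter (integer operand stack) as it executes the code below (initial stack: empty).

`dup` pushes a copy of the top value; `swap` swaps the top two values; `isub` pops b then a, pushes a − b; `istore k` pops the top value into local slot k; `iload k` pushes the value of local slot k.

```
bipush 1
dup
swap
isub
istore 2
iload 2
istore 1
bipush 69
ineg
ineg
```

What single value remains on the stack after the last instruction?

69

bipush 1   [1]
dup        [1, 1]
swap       [1, 1]
isub       [0]
istore 2   []
iload 2    [0]
istore 1   []
bipush 69  [69]
ineg       [-69]
ineg       [69]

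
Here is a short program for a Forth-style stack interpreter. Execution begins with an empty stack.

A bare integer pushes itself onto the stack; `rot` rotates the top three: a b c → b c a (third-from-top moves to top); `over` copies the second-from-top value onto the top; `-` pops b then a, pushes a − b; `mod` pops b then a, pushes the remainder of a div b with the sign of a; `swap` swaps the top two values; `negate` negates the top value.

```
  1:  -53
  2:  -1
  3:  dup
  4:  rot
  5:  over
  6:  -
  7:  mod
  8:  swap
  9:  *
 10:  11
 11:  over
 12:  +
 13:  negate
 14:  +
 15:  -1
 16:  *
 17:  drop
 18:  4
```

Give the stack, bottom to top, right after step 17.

-53     -53
-1      -53 -1
dup     -53 -1 -1
rot     -1 -1 -53
over    -1 -1 -53 -1
-       -1 -1 -52
mod     -1 -1
swap    -1 -1
*       1
11      1 11
over    1 11 1
+       1 12
negate  1 -12
+       -11
-1      -11 -1
*       11
drop    (empty)

[]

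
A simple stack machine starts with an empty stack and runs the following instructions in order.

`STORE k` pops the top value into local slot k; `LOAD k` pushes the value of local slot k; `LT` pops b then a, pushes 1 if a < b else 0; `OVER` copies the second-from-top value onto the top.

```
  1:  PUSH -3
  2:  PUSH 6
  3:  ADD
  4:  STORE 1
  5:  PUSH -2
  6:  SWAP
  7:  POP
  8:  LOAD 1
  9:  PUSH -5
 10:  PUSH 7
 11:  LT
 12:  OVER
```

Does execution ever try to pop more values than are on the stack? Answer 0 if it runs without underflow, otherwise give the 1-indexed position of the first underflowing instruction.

6

PUSH -3 -> [-3]
PUSH 6  -> [-3, 6]
ADD     -> [3]
STORE 1 -> []
PUSH -2 -> [-2]
SWAP  — needs 2 operands, stack has 1 → underflow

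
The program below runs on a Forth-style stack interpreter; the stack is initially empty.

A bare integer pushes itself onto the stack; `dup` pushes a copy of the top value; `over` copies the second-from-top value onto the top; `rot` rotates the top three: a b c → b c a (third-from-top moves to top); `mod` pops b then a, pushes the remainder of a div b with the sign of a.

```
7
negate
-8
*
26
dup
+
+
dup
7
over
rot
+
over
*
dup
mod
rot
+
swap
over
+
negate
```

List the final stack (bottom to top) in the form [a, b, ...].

7      → 7
negate → -7
-8     → -7 -8
*      → 56
26     → 56 26
dup    → 56 26 26
+      → 56 52
+      → 108
dup    → 108 108
7      → 108 108 7
over   → 108 108 7 108
rot    → 108 7 108 108
+      → 108 7 216
over   → 108 7 216 7
*      → 108 7 1512
dup    → 108 7 1512 1512
mod    → 108 7 0
rot    → 7 0 108
+      → 7 108
swap   → 108 7
over   → 108 7 108
+      → 108 115
negate → 108 -115

[108, -115]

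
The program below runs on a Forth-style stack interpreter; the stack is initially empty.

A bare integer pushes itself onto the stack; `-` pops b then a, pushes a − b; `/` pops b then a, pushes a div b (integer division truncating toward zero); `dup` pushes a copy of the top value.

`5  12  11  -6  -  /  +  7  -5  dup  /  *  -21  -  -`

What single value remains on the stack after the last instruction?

-23

5   : [5]
12  : [5, 12]
11  : [5, 12, 11]
-6  : [5, 12, 11, -6]
-   : [5, 12, 17]
/   : [5, 0]
+   : [5]
7   : [5, 7]
-5  : [5, 7, -5]
dup : [5, 7, -5, -5]
/   : [5, 7, 1]
*   : [5, 7]
-21 : [5, 7, -21]
-   : [5, 28]
-   : [-23]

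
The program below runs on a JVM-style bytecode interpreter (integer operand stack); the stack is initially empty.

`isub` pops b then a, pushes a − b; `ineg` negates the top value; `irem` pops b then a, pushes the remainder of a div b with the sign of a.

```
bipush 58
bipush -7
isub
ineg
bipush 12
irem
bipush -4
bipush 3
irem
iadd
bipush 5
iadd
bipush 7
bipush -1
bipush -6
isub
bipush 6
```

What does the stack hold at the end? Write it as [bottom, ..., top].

[-1, 7, 5, 6]

bipush 58 → [58]
bipush -7 → [58, -7]
isub      → [65]
ineg      → [-65]
bipush 12 → [-65, 12]
irem      → [-5]
bipush -4 → [-5, -4]
bipush 3  → [-5, -4, 3]
irem      → [-5, -1]
iadd      → [-6]
bipush 5  → [-6, 5]
iadd      → [-1]
bipush 7  → [-1, 7]
bipush -1 → [-1, 7, -1]
bipush -6 → [-1, 7, -1, -6]
isub      → [-1, 7, 5]
bipush 6  → [-1, 7, 5, 6]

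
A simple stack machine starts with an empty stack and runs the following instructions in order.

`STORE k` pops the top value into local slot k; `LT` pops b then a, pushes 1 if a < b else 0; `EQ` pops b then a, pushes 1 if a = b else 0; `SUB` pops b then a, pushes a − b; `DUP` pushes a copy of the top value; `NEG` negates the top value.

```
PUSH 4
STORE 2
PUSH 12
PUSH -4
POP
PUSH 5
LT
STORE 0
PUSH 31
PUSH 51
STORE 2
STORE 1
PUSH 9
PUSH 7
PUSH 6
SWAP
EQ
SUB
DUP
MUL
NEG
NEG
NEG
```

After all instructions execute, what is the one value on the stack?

PUSH 4  → [4]
STORE 2 → []
PUSH 12 → [12]
PUSH -4 → [12, -4]
POP     → [12]
PUSH 5  → [12, 5]
LT      → [0]
STORE 0 → []
PUSH 31 → [31]
PUSH 51 → [31, 51]
STORE 2 → [31]
STORE 1 → []
PUSH 9  → [9]
PUSH 7  → [9, 7]
PUSH 6  → [9, 7, 6]
SWAP    → [9, 6, 7]
EQ      → [9, 0]
SUB     → [9]
DUP     → [9, 9]
MUL     → [81]
NEG     → [-81]
NEG     → [81]
NEG     → [-81]

-81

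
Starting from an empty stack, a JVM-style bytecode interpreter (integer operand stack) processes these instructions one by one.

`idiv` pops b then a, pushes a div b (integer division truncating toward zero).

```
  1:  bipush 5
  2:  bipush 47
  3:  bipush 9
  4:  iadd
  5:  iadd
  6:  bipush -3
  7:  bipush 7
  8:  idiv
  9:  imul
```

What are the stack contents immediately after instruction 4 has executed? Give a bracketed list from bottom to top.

bipush 5  -> 5
bipush 47 -> 5 47
bipush 9  -> 5 47 9
iadd      -> 5 56

[5, 56]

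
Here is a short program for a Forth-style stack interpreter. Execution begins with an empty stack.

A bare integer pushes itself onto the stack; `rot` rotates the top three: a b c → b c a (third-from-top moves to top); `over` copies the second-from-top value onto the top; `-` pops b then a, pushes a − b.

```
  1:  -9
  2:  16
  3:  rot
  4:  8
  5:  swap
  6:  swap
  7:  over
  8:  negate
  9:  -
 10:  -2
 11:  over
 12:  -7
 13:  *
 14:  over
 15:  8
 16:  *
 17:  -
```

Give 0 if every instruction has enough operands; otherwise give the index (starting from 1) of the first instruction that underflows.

3

-9  [-9]
16  [-9, 16]
rot  — needs 3 operands, stack has 2 → underflow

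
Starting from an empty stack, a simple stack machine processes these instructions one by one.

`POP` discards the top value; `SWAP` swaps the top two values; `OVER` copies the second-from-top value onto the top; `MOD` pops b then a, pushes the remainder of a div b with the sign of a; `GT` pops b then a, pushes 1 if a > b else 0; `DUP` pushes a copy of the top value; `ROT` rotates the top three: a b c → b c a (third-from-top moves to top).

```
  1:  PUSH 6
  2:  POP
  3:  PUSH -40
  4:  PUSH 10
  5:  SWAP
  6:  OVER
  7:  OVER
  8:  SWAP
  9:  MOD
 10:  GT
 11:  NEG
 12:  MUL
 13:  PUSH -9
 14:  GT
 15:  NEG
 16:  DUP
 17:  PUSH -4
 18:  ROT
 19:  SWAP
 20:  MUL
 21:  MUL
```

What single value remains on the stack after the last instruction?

PUSH 6   → 6
POP      → (empty)
PUSH -40 → -40
PUSH 10  → -40 10
SWAP     → 10 -40
OVER     → 10 -40 10
OVER     → 10 -40 10 -40
SWAP     → 10 -40 -40 10
MOD      → 10 -40 0
GT       → 10 0
NEG      → 10 0
MUL      → 0
PUSH -9  → 0 -9
GT       → 1
NEG      → -1
DUP      → -1 -1
PUSH -4  → -1 -1 -4
ROT      → -1 -4 -1
SWAP     → -1 -1 -4
MUL      → -1 4
MUL      → -4

-4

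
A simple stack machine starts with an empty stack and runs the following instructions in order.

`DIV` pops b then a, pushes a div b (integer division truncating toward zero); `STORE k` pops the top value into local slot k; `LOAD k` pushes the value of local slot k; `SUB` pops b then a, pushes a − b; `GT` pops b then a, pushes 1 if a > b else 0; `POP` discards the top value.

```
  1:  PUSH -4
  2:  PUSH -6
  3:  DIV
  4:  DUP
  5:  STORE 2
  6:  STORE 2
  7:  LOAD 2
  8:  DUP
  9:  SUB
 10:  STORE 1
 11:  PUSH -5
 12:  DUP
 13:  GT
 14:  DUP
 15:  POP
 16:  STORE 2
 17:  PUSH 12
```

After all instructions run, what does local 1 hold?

PUSH -4 → -4
PUSH -6 → -4 -6
DIV     → 0
DUP     → 0 0
STORE 2 → 0
STORE 2 → (empty)
LOAD 2  → 0
DUP     → 0 0
SUB     → 0
STORE 1 → (empty)
PUSH -5 → -5
DUP     → -5 -5
GT      → 0
DUP     → 0 0
POP     → 0
STORE 2 → (empty)
PUSH 12 → 12

0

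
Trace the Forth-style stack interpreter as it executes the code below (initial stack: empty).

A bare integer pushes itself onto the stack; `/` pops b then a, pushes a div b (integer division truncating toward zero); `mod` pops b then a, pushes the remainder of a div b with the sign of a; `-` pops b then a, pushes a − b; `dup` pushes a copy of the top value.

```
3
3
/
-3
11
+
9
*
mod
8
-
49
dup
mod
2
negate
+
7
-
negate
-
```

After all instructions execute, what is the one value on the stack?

-16

3      → [3]
3      → [3, 3]
/      → [1]
-3     → [1, -3]
11     → [1, -3, 11]
+      → [1, 8]
9      → [1, 8, 9]
*      → [1, 72]
mod    → [1]
8      → [1, 8]
-      → [-7]
49     → [-7, 49]
dup    → [-7, 49, 49]
mod    → [-7, 0]
2      → [-7, 0, 2]
negate → [-7, 0, -2]
+      → [-7, -2]
7      → [-7, -2, 7]
-      → [-7, -9]
negate → [-7, 9]
-      → [-16]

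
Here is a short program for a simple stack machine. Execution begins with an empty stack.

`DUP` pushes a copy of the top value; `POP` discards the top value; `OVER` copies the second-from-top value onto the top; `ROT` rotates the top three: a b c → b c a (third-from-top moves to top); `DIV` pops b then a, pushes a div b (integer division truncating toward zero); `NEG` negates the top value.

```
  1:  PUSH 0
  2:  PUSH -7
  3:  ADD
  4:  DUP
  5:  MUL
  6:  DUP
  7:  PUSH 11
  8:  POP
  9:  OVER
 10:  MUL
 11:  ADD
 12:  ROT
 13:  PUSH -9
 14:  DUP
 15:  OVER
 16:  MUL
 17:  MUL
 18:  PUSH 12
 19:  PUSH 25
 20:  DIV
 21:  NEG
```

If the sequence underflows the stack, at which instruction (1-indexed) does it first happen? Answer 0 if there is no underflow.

12

PUSH 0  : 0
PUSH -7 : 0 -7
ADD     : -7
DUP     : -7 -7
MUL     : 49
DUP     : 49 49
PUSH 11 : 49 49 11
POP     : 49 49
OVER    : 49 49 49
MUL     : 49 2401
ADD     : 2450
ROT  — needs 3 operands, stack has 1 → underflow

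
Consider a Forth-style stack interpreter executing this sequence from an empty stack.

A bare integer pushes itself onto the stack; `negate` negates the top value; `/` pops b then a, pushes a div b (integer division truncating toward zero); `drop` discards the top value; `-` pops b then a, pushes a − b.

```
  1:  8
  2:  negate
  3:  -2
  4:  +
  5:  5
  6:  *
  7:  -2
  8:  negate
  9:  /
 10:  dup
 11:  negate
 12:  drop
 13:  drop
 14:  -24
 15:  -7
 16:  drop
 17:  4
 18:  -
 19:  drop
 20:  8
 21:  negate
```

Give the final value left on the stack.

8      : 8
negate : -8
-2     : -8 -2
+      : -10
5      : -10 5
*      : -50
-2     : -50 -2
negate : -50 2
/      : -25
dup    : -25 -25
negate : -25 25
drop   : -25
drop   : (empty)
-24    : -24
-7     : -24 -7
drop   : -24
4      : -24 4
-      : -28
drop   : (empty)
8      : 8
negate : -8

-8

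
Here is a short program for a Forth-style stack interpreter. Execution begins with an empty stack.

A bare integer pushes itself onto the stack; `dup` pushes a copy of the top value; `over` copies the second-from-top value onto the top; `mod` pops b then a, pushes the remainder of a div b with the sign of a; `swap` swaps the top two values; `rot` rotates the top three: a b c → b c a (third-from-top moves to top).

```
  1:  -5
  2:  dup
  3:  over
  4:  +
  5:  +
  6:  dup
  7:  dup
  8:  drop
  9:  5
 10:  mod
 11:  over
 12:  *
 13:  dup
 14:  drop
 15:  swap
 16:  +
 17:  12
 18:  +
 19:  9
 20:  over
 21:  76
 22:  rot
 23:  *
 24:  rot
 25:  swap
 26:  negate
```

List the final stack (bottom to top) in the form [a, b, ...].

-5     : [-5]
dup    : [-5, -5]
over   : [-5, -5, -5]
+      : [-5, -10]
+      : [-15]
dup    : [-15, -15]
dup    : [-15, -15, -15]
drop   : [-15, -15]
5      : [-15, -15, 5]
mod    : [-15, 0]
over   : [-15, 0, -15]
*      : [-15, 0]
dup    : [-15, 0, 0]
drop   : [-15, 0]
swap   : [0, -15]
+      : [-15]
12     : [-15, 12]
+      : [-3]
9      : [-3, 9]
over   : [-3, 9, -3]
76     : [-3, 9, -3, 76]
rot    : [-3, -3, 76, 9]
*      : [-3, -3, 684]
rot    : [-3, 684, -3]
swap   : [-3, -3, 684]
negate : [-3, -3, -684]

[-3, -3, -684]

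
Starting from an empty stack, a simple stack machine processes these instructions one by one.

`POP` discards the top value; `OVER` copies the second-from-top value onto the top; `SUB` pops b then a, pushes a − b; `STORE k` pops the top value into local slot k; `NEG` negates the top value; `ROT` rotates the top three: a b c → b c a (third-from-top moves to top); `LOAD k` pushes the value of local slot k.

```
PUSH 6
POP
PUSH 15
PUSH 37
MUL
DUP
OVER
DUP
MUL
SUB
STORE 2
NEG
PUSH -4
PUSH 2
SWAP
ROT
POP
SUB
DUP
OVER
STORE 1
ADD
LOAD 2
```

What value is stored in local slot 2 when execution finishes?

-307470

PUSH 6  -> 6
POP     -> (empty)
PUSH 15 -> 15
PUSH 37 -> 15 37
MUL     -> 555
DUP     -> 555 555
OVER    -> 555 555 555
DUP     -> 555 555 555 555
MUL     -> 555 555 308025
SUB     -> 555 -307470
STORE 2 -> 555
NEG     -> -555
PUSH -4 -> -555 -4
PUSH 2  -> -555 -4 2
SWAP    -> -555 2 -4
ROT     -> 2 -4 -555
POP     -> 2 -4
SUB     -> 6
DUP     -> 6 6
OVER    -> 6 6 6
STORE 1 -> 6 6
ADD     -> 12
LOAD 2  -> 12 -307470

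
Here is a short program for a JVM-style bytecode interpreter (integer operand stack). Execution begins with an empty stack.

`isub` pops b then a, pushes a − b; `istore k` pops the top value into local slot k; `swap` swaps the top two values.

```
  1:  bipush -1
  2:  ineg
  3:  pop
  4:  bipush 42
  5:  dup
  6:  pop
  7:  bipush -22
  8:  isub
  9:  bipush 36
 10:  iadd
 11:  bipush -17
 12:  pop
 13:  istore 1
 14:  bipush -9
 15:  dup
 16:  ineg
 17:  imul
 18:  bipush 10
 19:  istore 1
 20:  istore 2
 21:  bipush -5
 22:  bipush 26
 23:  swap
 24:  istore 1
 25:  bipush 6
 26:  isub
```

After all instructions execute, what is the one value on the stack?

20

bipush -1  → -1
ineg       → 1
pop        → (empty)
bipush 42  → 42
dup        → 42 42
pop        → 42
bipush -22 → 42 -22
isub       → 64
bipush 36  → 64 36
iadd       → 100
bipush -17 → 100 -17
pop        → 100
istore 1   → (empty)
bipush -9  → -9
dup        → -9 -9
ineg       → -9 9
imul       → -81
bipush 10  → -81 10
istore 1   → -81
istore 2   → (empty)
bipush -5  → -5
bipush 26  → -5 26
swap       → 26 -5
istore 1   → 26
bipush 6   → 26 6
isub       → 20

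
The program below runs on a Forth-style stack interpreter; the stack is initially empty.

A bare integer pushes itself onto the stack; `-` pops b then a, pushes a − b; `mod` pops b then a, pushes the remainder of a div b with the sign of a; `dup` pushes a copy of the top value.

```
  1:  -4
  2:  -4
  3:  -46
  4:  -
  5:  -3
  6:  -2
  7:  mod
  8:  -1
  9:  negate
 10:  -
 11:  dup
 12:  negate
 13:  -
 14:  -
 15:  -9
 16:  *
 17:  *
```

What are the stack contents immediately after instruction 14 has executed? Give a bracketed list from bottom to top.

-4      [-4]
-4      [-4, -4]
-46     [-4, -4, -46]
-       [-4, 42]
-3      [-4, 42, -3]
-2      [-4, 42, -3, -2]
mod     [-4, 42, -1]
-1      [-4, 42, -1, -1]
negate  [-4, 42, -1, 1]
-       [-4, 42, -2]
dup     [-4, 42, -2, -2]
negate  [-4, 42, -2, 2]
-       [-4, 42, -4]
-       [-4, 46]

[-4, 46]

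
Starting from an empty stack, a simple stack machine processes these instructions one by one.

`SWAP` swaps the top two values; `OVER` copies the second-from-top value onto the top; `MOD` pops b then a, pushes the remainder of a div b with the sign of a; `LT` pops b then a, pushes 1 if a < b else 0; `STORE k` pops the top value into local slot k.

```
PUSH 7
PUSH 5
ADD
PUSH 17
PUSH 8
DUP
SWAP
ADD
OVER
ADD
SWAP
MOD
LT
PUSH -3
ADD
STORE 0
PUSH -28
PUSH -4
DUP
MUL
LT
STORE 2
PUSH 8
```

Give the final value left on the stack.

8

PUSH 7   -> [7]
PUSH 5   -> [7, 5]
ADD      -> [12]
PUSH 17  -> [12, 17]
PUSH 8   -> [12, 17, 8]
DUP      -> [12, 17, 8, 8]
SWAP     -> [12, 17, 8, 8]
ADD      -> [12, 17, 16]
OVER     -> [12, 17, 16, 17]
ADD      -> [12, 17, 33]
SWAP     -> [12, 33, 17]
MOD      -> [12, 16]
LT       -> [1]
PUSH -3  -> [1, -3]
ADD      -> [-2]
STORE 0  -> []
PUSH -28 -> [-28]
PUSH -4  -> [-28, -4]
DUP      -> [-28, -4, -4]
MUL      -> [-28, 16]
LT       -> [1]
STORE 2  -> []
PUSH 8   -> [8]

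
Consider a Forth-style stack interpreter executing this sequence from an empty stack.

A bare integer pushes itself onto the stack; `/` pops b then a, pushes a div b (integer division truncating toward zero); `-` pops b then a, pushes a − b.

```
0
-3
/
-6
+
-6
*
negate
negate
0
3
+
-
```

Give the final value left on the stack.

33

0      → 0
-3     → 0 -3
/      → 0
-6     → 0 -6
+      → -6
-6     → -6 -6
*      → 36
negate → -36
negate → 36
0      → 36 0
3      → 36 0 3
+      → 36 3
-      → 33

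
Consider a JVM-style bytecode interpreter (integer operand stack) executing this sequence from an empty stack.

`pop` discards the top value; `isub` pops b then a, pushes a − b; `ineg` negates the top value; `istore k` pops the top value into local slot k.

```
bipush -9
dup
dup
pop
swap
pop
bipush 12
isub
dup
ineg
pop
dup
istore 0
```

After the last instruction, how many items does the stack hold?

bipush -9 : -9
dup       : -9 -9
dup       : -9 -9 -9
pop       : -9 -9
swap      : -9 -9
pop       : -9
bipush 12 : -9 12
isub      : -21
dup       : -21 -21
ineg      : -21 21
pop       : -21
dup       : -21 -21
istore 0  : -21

1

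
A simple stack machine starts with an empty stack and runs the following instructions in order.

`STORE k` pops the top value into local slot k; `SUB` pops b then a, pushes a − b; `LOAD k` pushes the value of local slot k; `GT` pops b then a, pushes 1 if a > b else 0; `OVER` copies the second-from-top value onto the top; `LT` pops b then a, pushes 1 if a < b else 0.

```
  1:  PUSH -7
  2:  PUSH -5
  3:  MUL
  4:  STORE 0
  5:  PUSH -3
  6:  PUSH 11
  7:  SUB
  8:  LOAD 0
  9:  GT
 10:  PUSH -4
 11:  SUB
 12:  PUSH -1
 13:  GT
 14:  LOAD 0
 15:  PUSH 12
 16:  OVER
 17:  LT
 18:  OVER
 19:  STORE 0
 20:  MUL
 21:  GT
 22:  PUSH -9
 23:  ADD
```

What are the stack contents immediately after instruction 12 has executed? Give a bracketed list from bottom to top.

PUSH -7  [-7]
PUSH -5  [-7, -5]
MUL      [35]
STORE 0  []
PUSH -3  [-3]
PUSH 11  [-3, 11]
SUB      [-14]
LOAD 0   [-14, 35]
GT       [0]
PUSH -4  [0, -4]
SUB      [4]
PUSH -1  [4, -1]

[4, -1]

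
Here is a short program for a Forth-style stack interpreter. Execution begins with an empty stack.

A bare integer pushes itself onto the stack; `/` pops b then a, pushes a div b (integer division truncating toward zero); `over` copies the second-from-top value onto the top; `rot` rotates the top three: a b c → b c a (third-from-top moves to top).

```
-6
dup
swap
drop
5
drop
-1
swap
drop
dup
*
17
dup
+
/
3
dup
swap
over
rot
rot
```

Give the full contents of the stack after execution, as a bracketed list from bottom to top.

[0, 3, 3, 3]

-6   : [-6]
dup  : [-6, -6]
swap : [-6, -6]
drop : [-6]
5    : [-6, 5]
drop : [-6]
-1   : [-6, -1]
swap : [-1, -6]
drop : [-1]
dup  : [-1, -1]
*    : [1]
17   : [1, 17]
dup  : [1, 17, 17]
+    : [1, 34]
/    : [0]
3    : [0, 3]
dup  : [0, 3, 3]
swap : [0, 3, 3]
over : [0, 3, 3, 3]
rot  : [0, 3, 3, 3]
rot  : [0, 3, 3, 3]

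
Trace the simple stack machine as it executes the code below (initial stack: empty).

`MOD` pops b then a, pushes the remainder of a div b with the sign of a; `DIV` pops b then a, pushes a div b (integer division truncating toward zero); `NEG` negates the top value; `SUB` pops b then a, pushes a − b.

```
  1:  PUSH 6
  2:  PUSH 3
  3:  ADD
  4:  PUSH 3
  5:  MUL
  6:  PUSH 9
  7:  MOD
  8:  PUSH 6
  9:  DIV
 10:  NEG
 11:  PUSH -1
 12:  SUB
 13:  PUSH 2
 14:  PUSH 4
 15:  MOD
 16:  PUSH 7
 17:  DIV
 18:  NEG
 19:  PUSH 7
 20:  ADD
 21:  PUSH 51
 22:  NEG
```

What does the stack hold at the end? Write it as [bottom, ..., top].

[1, 7, -51]

PUSH 6  → [6]
PUSH 3  → [6, 3]
ADD     → [9]
PUSH 3  → [9, 3]
MUL     → [27]
PUSH 9  → [27, 9]
MOD     → [0]
PUSH 6  → [0, 6]
DIV     → [0]
NEG     → [0]
PUSH -1 → [0, -1]
SUB     → [1]
PUSH 2  → [1, 2]
PUSH 4  → [1, 2, 4]
MOD     → [1, 2]
PUSH 7  → [1, 2, 7]
DIV     → [1, 0]
NEG     → [1, 0]
PUSH 7  → [1, 0, 7]
ADD     → [1, 7]
PUSH 51 → [1, 7, 51]
NEG     → [1, 7, -51]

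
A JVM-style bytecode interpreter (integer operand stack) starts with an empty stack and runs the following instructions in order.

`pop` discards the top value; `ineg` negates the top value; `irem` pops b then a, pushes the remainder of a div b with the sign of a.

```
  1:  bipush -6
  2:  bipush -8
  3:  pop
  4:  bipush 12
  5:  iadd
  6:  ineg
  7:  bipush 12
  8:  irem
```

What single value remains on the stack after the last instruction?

bipush -6 : [-6]
bipush -8 : [-6, -8]
pop       : [-6]
bipush 12 : [-6, 12]
iadd      : [6]
ineg      : [-6]
bipush 12 : [-6, 12]
irem      : [-6]

-6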